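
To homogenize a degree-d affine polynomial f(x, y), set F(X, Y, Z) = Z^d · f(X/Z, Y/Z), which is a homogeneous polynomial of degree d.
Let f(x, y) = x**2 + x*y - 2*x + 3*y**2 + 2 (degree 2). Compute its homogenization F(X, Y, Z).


F(X, Y, Z) = X**2 + X*Y - 2*X*Z + 3*Y**2 + 2*Z**2

deg(f) = 2.
Substitute x = X/Z, y = Y/Z into f, then multiply by Z^2.
  monomial 1·x^2·y^0 ↦ 1·X^2·Y^0·Z^0.
  monomial 1·x^1·y^1 ↦ 1·X^1·Y^1·Z^0.
  monomial -2·x^1·y^0 ↦ -2·X^1·Y^0·Z^1.
  monomial 3·x^0·y^2 ↦ 3·X^0·Y^2·Z^0.
  monomial 2·x^0·y^0 ↦ 2·X^0·Y^0·Z^2.
Collecting: F(X, Y, Z) = X**2 + X*Y - 2*X*Z + 3*Y**2 + 2*Z**2.


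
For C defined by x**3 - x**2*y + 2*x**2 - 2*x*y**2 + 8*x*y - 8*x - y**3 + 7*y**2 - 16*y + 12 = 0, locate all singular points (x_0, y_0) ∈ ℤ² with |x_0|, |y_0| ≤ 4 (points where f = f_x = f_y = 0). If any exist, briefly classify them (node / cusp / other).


Singular points: {(0, 2)}; classification: cusp.

Compute partial derivatives:
  f_x = 3*x**2 - 2*x*y + 4*x - 2*y**2 + 8*y - 8.
  f_y = -x**2 - 4*x*y + 8*x - 3*y**2 + 14*y - 16.
Scan x_0 ∈ {−4, ..., 4}. For each x_0, f_y(x_0, y) is a polynomial in y; find its integer roots y ∈ {−4, ..., 4}, then test f_x and f at those candidates.
  x = -4: f_y(-4, y) = -3*y**2 + 30*y - 64; no integer root y with |y| ≤ 4.
  x = -3: f_y(-3, y) = -3*y**2 + 26*y - 49; no integer root y with |y| ≤ 4.
  x = -2: f_y(-2, y) = -3*y**2 + 22*y - 36; no integer root y with |y| ≤ 4.
  x = -1: f_y(-1, y) = -3*y**2 + 18*y - 25; no integer root y with |y| ≤ 4.
  x = 0: f_y(0, y) = -3*y**2 + 14*y - 16; vanishes at y ∈ {2}. (0, 2): f_x = 0, f = 0 — SINGULAR.
  x = 1: f_y(1, y) = -3*y**2 + 10*y - 9; no integer root y with |y| ≤ 4.
  x = 2: f_y(2, y) = -3*y**2 + 6*y - 4; no integer root y with |y| ≤ 4.
  x = 3: f_y(3, y) = -3*y**2 + 2*y - 1; no integer root y with |y| ≤ 4.
  x = 4: f_y(4, y) = -3*y**2 - 2*y; vanishes at y ∈ {0}. (4, 0): f_x = 56 ≠ 0.
Only singular point on the grid: (0, 2).
Classify: substitute x = 0 + u, y = 2 + v and expand: f = u**3 - u**2*v - 2*u*v**2 - v**3 + v**2.
No constant or linear terms (consistent with a singular point). Quadratic part: v**2. Cubic part: u**3 - u**2*v - 2*u*v**2 - v**3.
The quadratic part v**2 is a perfect square, so there is a single (double) tangent line v = 0, i.e. y = 2. Restricting the cubic part to that line (v = 0) leaves u**3 ≠ 0, so f is not divisible by v and the branch is v² ≈ -u**3 to lowest order — this is a cusp.
Classification: cusp.


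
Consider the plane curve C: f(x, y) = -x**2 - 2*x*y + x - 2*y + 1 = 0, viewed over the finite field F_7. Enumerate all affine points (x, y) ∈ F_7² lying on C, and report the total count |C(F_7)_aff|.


Affine F_7-points: {(0, 4), (1, 2), (2, 1), (3, 2), (4, 1), (5, 6)}; count = 6.

For each of the 49 pairs (x, y) ∈ F_7², evaluate f(x, y) mod 7. Record the zeros.
  x = 0: [0↦1, 1↦6, 2↦4, 3↦2, 4↦0, 5↦5, 6↦3]  zeros at y ∈ {4}
  x = 1: [0↦1, 1↦4, 2↦0, 3↦3, 4↦6, 5↦2, 6↦5]  zeros at y ∈ {2}
  x = 2: [0↦6, 1↦0, 2↦1, 3↦2, 4↦3, 5↦4, 6↦5]  zeros at y ∈ {1}
  x = 3: [0↦2, 1↦1, 2↦0, 3↦6, 4↦5, 5↦4, 6↦3]  zeros at y ∈ {2}
  x = 4: [0↦3, 1↦0, 2↦4, 3↦1, 4↦5, 5↦2, 6↦6]  zeros at y ∈ {1}
  x = 5: [0↦2, 1↦4, 2↦6, 3↦1, 4↦3, 5↦5, 6↦0]  zeros at y ∈ {6}
  x = 6: [0↦6, 1↦6, 2↦6, 3↦6, 4↦6, 5↦6, 6↦6]  zeros at y ∈ ∅
Collecting zeros: affine points = {(0, 4), (1, 2), (2, 1), (3, 2), (4, 1), (5, 6)}.
Total count |C(F_7)_aff| = 6.


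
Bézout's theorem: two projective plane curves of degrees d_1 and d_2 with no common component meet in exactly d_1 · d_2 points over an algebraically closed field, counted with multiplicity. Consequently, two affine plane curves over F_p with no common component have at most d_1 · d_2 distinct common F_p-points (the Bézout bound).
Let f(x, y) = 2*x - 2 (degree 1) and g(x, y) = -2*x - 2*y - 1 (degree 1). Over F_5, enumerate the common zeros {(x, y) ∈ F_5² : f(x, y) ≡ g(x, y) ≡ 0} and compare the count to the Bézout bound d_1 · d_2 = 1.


Common zeros: {(1, 1)}; count = 1; Bézout bound = 1.

deg(f) = 1, deg(g) = 1, so Bézout bound = 1.
Scan x ∈ F_5. For each x, list the y ∈ F_5 with f(x, y) ≡ 0 and those with g(x, y) ≡ 0 (mod 5); the common zeros in that column are the intersection.
  x = 0: f ≡ 0 at y ∈ ∅; g ≡ 0 at y ∈ {2}; common: ∅.
  x = 1: f ≡ 0 at y ∈ {0, 1, 2, 3, 4}; g ≡ 0 at y ∈ {1}; common: {1}.
  x = 2: f ≡ 0 at y ∈ ∅; g ≡ 0 at y ∈ {0}; common: ∅.
  x = 3: f ≡ 0 at y ∈ ∅; g ≡ 0 at y ∈ {4}; common: ∅.
  x = 4: f ≡ 0 at y ∈ ∅; g ≡ 0 at y ∈ {3}; common: ∅.
Collecting: common zeros = {(1, 1)}, so the count is 1.
Comparison with the Bézout bound: 1 ≤ 1 = deg(f)·deg(g), as expected for curves with no common component (the bound is attained).


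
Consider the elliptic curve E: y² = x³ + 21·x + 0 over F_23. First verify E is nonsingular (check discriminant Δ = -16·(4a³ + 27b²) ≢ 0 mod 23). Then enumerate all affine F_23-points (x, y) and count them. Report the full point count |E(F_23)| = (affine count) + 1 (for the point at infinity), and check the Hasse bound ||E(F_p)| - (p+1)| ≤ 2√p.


Affine points = {(0, 0), (2, 2), (2, 21), (5, 0), (8, 6), (8, 17), (12, 5), (12, 18), (13, 3), (13, 20), (14, 5), (14, 18), (16, 4), (16, 19), (17, 7), (17, 16), (18, 0), (19, 6), (19, 17), (20, 5), (20, 18), (22, 1), (22, 22)}; affine count = 23; |E(F_23)| = 24.

Discriminant check: Δ ∝ 4a³ + 27b² = 4·21³ + 27·0² = 4·9261 + 27·0 ≡ 14 (mod 23). Nonzero ⇒ E is nonsingular.
For each x ∈ F_23, compute rhs = x³ + 21·x + 0 mod 23, then count y ∈ F_23 with y² ≡ rhs.
  x = 0: rhs = 0, matching y values: 0 (1 points).
  x = 1: rhs = 22, matching y values: none (0 points).
  x = 2: rhs = 4, matching y values: 2, 21 (2 points).
  x = 3: rhs = 21, matching y values: none (0 points).
  x = 4: rhs = 10, matching y values: none (0 points).
  x = 5: rhs = 0, matching y values: 0 (1 points).
  x = 6: rhs = 20, matching y values: none (0 points).
  x = 7: rhs = 7, matching y values: none (0 points).
  x = 8: rhs = 13, matching y values: 6, 17 (2 points).
  x = 9: rhs = 21, matching y values: none (0 points).
  x = 10: rhs = 14, matching y values: none (0 points).
  x = 11: rhs = 21, matching y values: none (0 points).
  x = 12: rhs = 2, matching y values: 5, 18 (2 points).
  x = 13: rhs = 9, matching y values: 3, 20 (2 points).
  x = 14: rhs = 2, matching y values: 5, 18 (2 points).
  x = 15: rhs = 10, matching y values: none (0 points).
  x = 16: rhs = 16, matching y values: 4, 19 (2 points).
  x = 17: rhs = 3, matching y values: 7, 16 (2 points).
  x = 18: rhs = 0, matching y values: 0 (1 points).
  x = 19: rhs = 13, matching y values: 6, 17 (2 points).
  x = 20: rhs = 2, matching y values: 5, 18 (2 points).
  x = 21: rhs = 19, matching y values: none (0 points).
  x = 22: rhs = 1, matching y values: 1, 22 (2 points).
Total affine count: 23.
Full point count |E(F_23)| = 23 + 1 = 24.
Hasse bound: |24 − (23+1)| = |0| = 0 ≤ 2√23 ≈ 9.5917 ✓.


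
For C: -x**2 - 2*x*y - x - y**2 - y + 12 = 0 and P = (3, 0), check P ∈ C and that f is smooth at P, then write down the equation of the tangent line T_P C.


Tangent line at P: -7*x - 7*y + 21 = 0.

Step 1: f(3, 0) = 0, so P lies on C.
Step 2: partial derivatives
  f_x(x, y) = -2*x - 2*y - 1, f_y(x, y) = -2*x - 2*y - 1.
  f_x(P) = -7, f_y(P) = -7 (gradient nonzero, so P is smooth).
Step 3: tangent line at P: -7·(x − 3) + -7·(y − 0) = 0.
Expanding: -7*x - 7*y + 21 = 0.


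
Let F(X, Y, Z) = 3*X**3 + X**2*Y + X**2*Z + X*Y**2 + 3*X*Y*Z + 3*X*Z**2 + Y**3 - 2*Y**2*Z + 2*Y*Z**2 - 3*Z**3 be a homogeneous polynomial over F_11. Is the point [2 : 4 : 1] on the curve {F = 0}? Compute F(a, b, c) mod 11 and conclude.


F(2,4,1) ≡ 0 (mod 11); P is on the curve.

Evaluate F(2, 4, 1) term-by-term (mod 11).
  3*X**3 ↦ 3·8·1·1 = 24
  X**2*Y ↦ 1·4·4·1 = 16
  X**2*Z ↦ 1·4·1·1 = 4
  X*Y**2 ↦ 1·2·16·1 = 32
  3*X*Y*Z ↦ 3·2·4·1 = 24
  3*X*Z**2 ↦ 3·2·1·1 = 6
  Y**3 ↦ 1·1·64·1 = 64
  -2*Y**2*Z ↦ -2·1·16·1 = -32
  2*Y*Z**2 ↦ 2·1·4·1 = 8
  -3*Z**3 ↦ -3·1·1·1 = -3
Sum: F(2, 4, 1) = (24) + (16) + (4) + (32) + (24) + (6) + (64) + (-32) + (8) + (-3) = 143.
Reducing mod 11: 143 ≡ 0 (mod 11).
Since F(a, b, c) ≡ 0 (mod 11), P lies on the curve.


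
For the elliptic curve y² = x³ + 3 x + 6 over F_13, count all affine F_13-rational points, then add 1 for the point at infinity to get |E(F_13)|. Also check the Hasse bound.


Affine points = {(1, 6), (1, 7), (3, 4), (3, 9), (4, 2), (4, 11), (5, 4), (5, 9), (8, 3), (8, 10), (10, 3), (10, 10)}; affine count = 12; |E(F_13)| = 13.

Discriminant check: Δ ∝ 4a³ + 27b² = 4·3³ + 27·6² = 4·27 + 27·36 ≡ 1 (mod 13). Nonzero ⇒ E is nonsingular.
For each x ∈ F_13, compute rhs = x³ + 3·x + 6 mod 13, then count y ∈ F_13 with y² ≡ rhs.
  x = 0: rhs = 6, matching y values: none (0 points).
  x = 1: rhs = 10, matching y values: 6, 7 (2 points).
  x = 2: rhs = 7, matching y values: none (0 points).
  x = 3: rhs = 3, matching y values: 4, 9 (2 points).
  x = 4: rhs = 4, matching y values: 2, 11 (2 points).
  x = 5: rhs = 3, matching y values: 4, 9 (2 points).
  x = 6: rhs = 6, matching y values: none (0 points).
  x = 7: rhs = 6, matching y values: none (0 points).
  x = 8: rhs = 9, matching y values: 3, 10 (2 points).
  x = 9: rhs = 8, matching y values: none (0 points).
  x = 10: rhs = 9, matching y values: 3, 10 (2 points).
  x = 11: rhs = 5, matching y values: none (0 points).
  x = 12: rhs = 2, matching y values: none (0 points).
Total affine count: 12.
Full point count |E(F_13)| = 12 + 1 = 13.
Hasse bound: |13 − (13+1)| = |-1| = 1 ≤ 2√13 ≈ 7.2111 ✓.


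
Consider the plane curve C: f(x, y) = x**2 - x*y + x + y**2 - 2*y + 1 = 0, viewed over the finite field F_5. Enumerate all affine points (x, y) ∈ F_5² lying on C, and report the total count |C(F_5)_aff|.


Affine F_5-points: {(0, 1)}; count = 1.

For each of the 25 pairs (x, y) ∈ F_5², evaluate f(x, y) mod 5. Record the zeros.
  x = 0: [0↦1, 1↦0, 2↦1, 3↦4, 4↦4]  zeros at y ∈ {1}
  x = 1: [0↦3, 1↦1, 2↦1, 3↦3, 4↦2]  zeros at y ∈ ∅
  x = 2: [0↦2, 1↦4, 2↦3, 3↦4, 4↦2]  zeros at y ∈ ∅
  x = 3: [0↦3, 1↦4, 2↦2, 3↦2, 4↦4]  zeros at y ∈ ∅
  x = 4: [0↦1, 1↦1, 2↦3, 3↦2, 4↦3]  zeros at y ∈ ∅
Collecting zeros: affine points = {(0, 1)}.
Total count |C(F_5)_aff| = 1.


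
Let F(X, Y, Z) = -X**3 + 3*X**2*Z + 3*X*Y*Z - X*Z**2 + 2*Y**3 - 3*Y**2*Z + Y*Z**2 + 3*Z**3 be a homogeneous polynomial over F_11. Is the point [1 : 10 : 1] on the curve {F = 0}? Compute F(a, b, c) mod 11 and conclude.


F(1,10,1) ≡ 6 (mod 11); P is NOT on the curve.

Evaluate F(1, 10, 1) term-by-term (mod 11).
  -X**3 ↦ -1·1·1·1 = -1
  3*X**2*Z ↦ 3·1·1·1 = 3
  3*X*Y*Z ↦ 3·1·10·1 = 30
  -X*Z**2 ↦ -1·1·1·1 = -1
  2*Y**3 ↦ 2·1·1000·1 = 2000
  -3*Y**2*Z ↦ -3·1·100·1 = -300
  Y*Z**2 ↦ 1·1·10·1 = 10
  3*Z**3 ↦ 3·1·1·1 = 3
Sum: F(1, 10, 1) = (-1) + (3) + (30) + (-1) + (2000) + (-300) + (10) + (3) = 1744.
Reducing mod 11: 1744 ≡ 6 (mod 11).
Since F(a, b, c) ≡ 6 ≠ 0 (mod 11), P does NOT lie on the curve.


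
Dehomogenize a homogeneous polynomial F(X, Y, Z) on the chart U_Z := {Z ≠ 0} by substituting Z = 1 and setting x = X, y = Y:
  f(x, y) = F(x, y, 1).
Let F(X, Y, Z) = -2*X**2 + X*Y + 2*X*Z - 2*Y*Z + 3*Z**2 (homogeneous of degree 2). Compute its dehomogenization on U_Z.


f(x, y) = -2*x**2 + x*y + 2*x - 2*y + 3

On U_Z we set Z = 1. Each monomial c·X^i·Y^j·Z^k in F becomes c·x^i·y^j·1^k = c·x^i·y^j.
Substituting Z = 1: F(X, Y, 1) = -2*x**2 + x*y + 2*x - 2*y + 3.
Note: deg(f) ≤ deg(F) = 2; strict inequality happens when F is divisible by Z (lost terms).


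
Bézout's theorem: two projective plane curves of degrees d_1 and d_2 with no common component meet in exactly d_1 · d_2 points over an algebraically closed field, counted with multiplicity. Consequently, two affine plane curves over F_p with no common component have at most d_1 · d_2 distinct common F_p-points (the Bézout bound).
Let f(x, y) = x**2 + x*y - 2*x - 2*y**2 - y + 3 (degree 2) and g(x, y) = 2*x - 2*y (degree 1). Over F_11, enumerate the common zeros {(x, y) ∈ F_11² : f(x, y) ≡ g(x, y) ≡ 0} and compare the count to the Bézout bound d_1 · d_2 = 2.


Common zeros: {(1, 1)}; count = 1; Bézout bound = 2.

deg(f) = 2, deg(g) = 1, so Bézout bound = 2.
Scan x ∈ F_11. For each x, list the y ∈ F_11 with f(x, y) ≡ 0 and those with g(x, y) ≡ 0 (mod 11); the common zeros in that column are the intersection.
  x = 0: f ≡ 0 at y ∈ {1, 4}; g ≡ 0 at y ∈ {0}; common: ∅.
  x = 1: f ≡ 0 at y ∈ {1, 10}; g ≡ 0 at y ∈ {1}; common: {1}.
  x = 2: f ≡ 0 at y ∈ {7, 10}; g ≡ 0 at y ∈ {2}; common: ∅.
  x = 3: f ≡ 0 at y ∈ ∅; g ≡ 0 at y ∈ {3}; common: ∅.
  x = 4: f ≡ 0 at y ∈ {0, 7}; g ≡ 0 at y ∈ {4}; common: ∅.
  x = 5: f ≡ 0 at y ∈ ∅; g ≡ 0 at y ∈ {5}; common: ∅.
  x = 6: f ≡ 0 at y ∈ ∅; g ≡ 0 at y ∈ {6}; common: ∅.
  x = 7: f ≡ 0 at y ∈ ∅; g ≡ 0 at y ∈ {7}; common: ∅.
  x = 8: f ≡ 0 at y ∈ ∅; g ≡ 0 at y ∈ {8}; common: ∅.
  x = 9: f ≡ 0 at y ∈ {0, 4}; g ≡ 0 at y ∈ {9}; common: ∅.
  x = 10: f ≡ 0 at y ∈ ∅; g ≡ 0 at y ∈ {10}; common: ∅.
Collecting: common zeros = {(1, 1)}, so the count is 1.
Comparison with the Bézout bound: 1 ≤ 2 = deg(f)·deg(g), as expected for curves with no common component (the affine F_11-count falls short of the bound because intersections may lie at infinity, over extension fields, or carry multiplicity).


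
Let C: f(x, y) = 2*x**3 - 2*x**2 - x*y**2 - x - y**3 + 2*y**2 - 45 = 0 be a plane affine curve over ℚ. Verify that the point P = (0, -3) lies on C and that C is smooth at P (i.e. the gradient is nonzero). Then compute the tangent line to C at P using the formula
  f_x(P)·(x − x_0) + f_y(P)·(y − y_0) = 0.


Tangent line at P: -10*x - 39*y - 117 = 0.

Step 1: f(0, -3) = 0, so P lies on C.
Step 2: partial derivatives
  f_x(x, y) = 6*x**2 - 4*x - y**2 - 1, f_y(x, y) = -2*x*y - 3*y**2 + 4*y.
  f_x(P) = -10, f_y(P) = -39 (gradient nonzero, so P is smooth).
Step 3: tangent line at P: -10·(x − 0) + -39·(y − -3) = 0.
Expanding: -10*x - 39*y - 117 = 0.


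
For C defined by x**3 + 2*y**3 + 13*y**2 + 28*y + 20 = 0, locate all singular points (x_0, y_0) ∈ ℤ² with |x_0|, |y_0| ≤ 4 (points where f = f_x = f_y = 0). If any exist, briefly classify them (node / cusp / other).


Singular points: {(0, -2)}; classification: cusp.

Compute partial derivatives:
  f_x = 3*x**2.
  f_y = 6*y**2 + 26*y + 28.
Scan x_0 ∈ {−4, ..., 4}. For each x_0, f_y(x_0, y) is a polynomial in y; find its integer roots y ∈ {−4, ..., 4}, then test f_x and f at those candidates.
  x = -4: f_y(-4, y) = 6*y**2 + 26*y + 28; vanishes at y ∈ {-2}. (-4, -2): f_x = 48 ≠ 0.
  x = -3: f_y(-3, y) = 6*y**2 + 26*y + 28; vanishes at y ∈ {-2}. (-3, -2): f_x = 27 ≠ 0.
  x = -2: f_y(-2, y) = 6*y**2 + 26*y + 28; vanishes at y ∈ {-2}. (-2, -2): f_x = 12 ≠ 0.
  x = -1: f_y(-1, y) = 6*y**2 + 26*y + 28; vanishes at y ∈ {-2}. (-1, -2): f_x = 3 ≠ 0.
  x = 0: f_y(0, y) = 6*y**2 + 26*y + 28; vanishes at y ∈ {-2}. (0, -2): f_x = 0, f = 0 — SINGULAR.
  x = 1: f_y(1, y) = 6*y**2 + 26*y + 28; vanishes at y ∈ {-2}. (1, -2): f_x = 3 ≠ 0.
  x = 2: f_y(2, y) = 6*y**2 + 26*y + 28; vanishes at y ∈ {-2}. (2, -2): f_x = 12 ≠ 0.
  x = 3: f_y(3, y) = 6*y**2 + 26*y + 28; vanishes at y ∈ {-2}. (3, -2): f_x = 27 ≠ 0.
  x = 4: f_y(4, y) = 6*y**2 + 26*y + 28; vanishes at y ∈ {-2}. (4, -2): f_x = 48 ≠ 0.
Only singular point on the grid: (0, -2).
Classify: substitute x = 0 + u, y = -2 + v and expand: f = u**3 + 2*v**3 + v**2.
No constant or linear terms (consistent with a singular point). Quadratic part: v**2. Cubic part: u**3 + 2*v**3.
The quadratic part v**2 is a perfect square, so there is a single (double) tangent line v = 0, i.e. y = -2. Restricting the cubic part to that line (v = 0) leaves u**3 ≠ 0, so f is not divisible by v and the branch is v² ≈ -u**3 to lowest order — this is a cusp.
Classification: cusp.


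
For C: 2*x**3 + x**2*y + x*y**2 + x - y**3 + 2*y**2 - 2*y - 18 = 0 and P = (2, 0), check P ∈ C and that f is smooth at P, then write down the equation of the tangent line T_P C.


Tangent line at P: 25*x + 2*y - 50 = 0.

Step 1: f(2, 0) = 0, so P lies on C.
Step 2: partial derivatives
  f_x(x, y) = 6*x**2 + 2*x*y + y**2 + 1, f_y(x, y) = x**2 + 2*x*y - 3*y**2 + 4*y - 2.
  f_x(P) = 25, f_y(P) = 2 (gradient nonzero, so P is smooth).
Step 3: tangent line at P: 25·(x − 2) + 2·(y − 0) = 0.
Expanding: 25*x + 2*y - 50 = 0.


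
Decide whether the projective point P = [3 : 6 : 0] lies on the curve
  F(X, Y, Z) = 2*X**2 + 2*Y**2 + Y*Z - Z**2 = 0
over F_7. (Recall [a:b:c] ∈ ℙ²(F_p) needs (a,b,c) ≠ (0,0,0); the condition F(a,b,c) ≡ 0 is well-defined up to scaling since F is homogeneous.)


F(3,6,0) ≡ 6 (mod 7); P is NOT on the curve.

Evaluate F(3, 6, 0) term-by-term (mod 7).
  2*X**2 ↦ 2·9·1·1 = 18
  2*Y**2 ↦ 2·1·36·1 = 72
  Y*Z ↦ 1·1·6·0 = 0
  -Z**2 ↦ -1·1·1·0 = 0
Sum: F(3, 6, 0) = (18) + (72) + (0) + (0) = 90.
Reducing mod 7: 90 ≡ 6 (mod 7).
Since F(a, b, c) ≡ 6 ≠ 0 (mod 7), P does NOT lie on the curve.


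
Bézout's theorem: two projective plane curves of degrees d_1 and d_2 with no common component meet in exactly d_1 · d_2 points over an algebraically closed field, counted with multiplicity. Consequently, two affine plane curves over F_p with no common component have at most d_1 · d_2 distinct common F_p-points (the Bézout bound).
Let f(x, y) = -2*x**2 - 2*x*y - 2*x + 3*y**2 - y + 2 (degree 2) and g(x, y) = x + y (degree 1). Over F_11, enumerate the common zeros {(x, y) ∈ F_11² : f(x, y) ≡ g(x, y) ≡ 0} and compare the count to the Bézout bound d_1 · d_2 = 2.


Common zeros: ∅; count = 0; Bézout bound = 2.

deg(f) = 2, deg(g) = 1, so Bézout bound = 2.
Scan x ∈ F_11. For each x, list the y ∈ F_11 with f(x, y) ≡ 0 and those with g(x, y) ≡ 0 (mod 11); the common zeros in that column are the intersection.
  x = 0: f ≡ 0 at y ∈ ∅; g ≡ 0 at y ∈ {0}; common: ∅.
  x = 1: f ≡ 0 at y ∈ {6}; g ≡ 0 at y ∈ {10}; common: ∅.
  x = 2: f ≡ 0 at y ∈ ∅; g ≡ 0 at y ∈ {9}; common: ∅.
  x = 3: f ≡ 0 at y ∈ {0, 6}; g ≡ 0 at y ∈ {8}; common: ∅.
  x = 4: f ≡ 0 at y ∈ {1, 2}; g ≡ 0 at y ∈ {7}; common: ∅.
  x = 5: f ≡ 0 at y ∈ {1, 10}; g ≡ 0 at y ∈ {6}; common: ∅.
  x = 6: f ≡ 0 at y ∈ {9, 10}; g ≡ 0 at y ∈ {5}; common: ∅.
  x = 7: f ≡ 0 at y ∈ {0, 5}; g ≡ 0 at y ∈ {4}; common: ∅.
  x = 8: f ≡ 0 at y ∈ ∅; g ≡ 0 at y ∈ {3}; common: ∅.
  x = 9: f ≡ 0 at y ∈ {5}; g ≡ 0 at y ∈ {2}; common: ∅.
  x = 10: f ≡ 0 at y ∈ ∅; g ≡ 0 at y ∈ {1}; common: ∅.
Collecting: common zeros = ∅, so the count is 0.
Comparison with the Bézout bound: 0 ≤ 2 = deg(f)·deg(g), as expected for curves with no common component (the affine F_11-count falls short of the bound because intersections may lie at infinity, over extension fields, or carry multiplicity).


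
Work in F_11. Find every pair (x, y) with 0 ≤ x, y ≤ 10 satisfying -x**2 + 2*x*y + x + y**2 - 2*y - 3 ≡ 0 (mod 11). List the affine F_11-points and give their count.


Affine F_11-points: {(0, 3), (0, 10), (1, 5), (1, 6), (6, 0), (6, 1), (7, 3), (7, 7), (8, 1), (8, 7), (10, 5), (10, 10)}; count = 12.

For each of the 121 pairs (x, y) ∈ F_11², evaluate f(x, y) mod 11. Record the zeros.
  x = 0: [0↦8, 1↦7, 2↦8, 3↦0, 4↦5, 5↦1, 6↦10, 7↦10, 8↦1, 9↦5, 10↦0]  zeros at y ∈ {3, 10}
  x = 1: [0↦8, 1↦9, 2↦1, 3↦6, 4↦2, 5↦0, 6↦0, 7↦2, 8↦6, 9↦1, 10↦9]  zeros at y ∈ {5, 6}
  x = 2: [0↦6, 1↦9, 2↦3, 3↦10, 4↦8, 5↦8, 6↦10, 7↦3, 8↦9, 9↦6, 10↦5]  zeros at y ∈ ∅
  x = 3: [0↦2, 1↦7, 2↦3, 3↦1, 4↦1, 5↦3, 6↦7, 7↦2, 8↦10, 9↦9, 10↦10]  zeros at y ∈ ∅
  x = 4: [0↦7, 1↦3, 2↦1, 3↦1, 4↦3, 5↦7, 6↦2, 7↦10, 8↦9, 9↦10, 10↦2]  zeros at y ∈ ∅
  x = 5: [0↦10, 1↦8, 2↦8, 3↦10, 4↦3, 5↦9, 6↦6, 7↦5, 8↦6, 9↦9, 10↦3]  zeros at y ∈ ∅
  x = 6: [0↦0, 1↦0, 2↦2, 3↦6, 4↦1, 5↦9, 6↦8, 7↦9, 8↦1, 9↦6, 10↦2]  zeros at y ∈ {0, 1}
  x = 7: [0↦10, 1↦1, 2↦5, 3↦0, 4↦8, 5↦7, 6↦8, 7↦0, 8↦5, 9↦1, 10↦10]  zeros at y ∈ {3, 7}
  x = 8: [0↦7, 1↦0, 2↦6, 3↦3, 4↦2, 5↦3, 6↦6, 7↦0, 8↦7, 9↦5, 10↦5]  zeros at y ∈ {1, 7}
  x = 9: [0↦2, 1↦8, 2↦5, 3↦4, 4↦5, 5↦8, 6↦2, 7↦9, 8↦7, 9↦7, 10↦9]  zeros at y ∈ ∅
  x = 10: [0↦6, 1↦3, 2↦2, 3↦3, 4↦6, 5↦0, 6↦7, 7↦5, 8↦5, 9↦7, 10↦0]  zeros at y ∈ {5, 10}
Collecting zeros: affine points = {(0, 3), (0, 10), (1, 5), (1, 6), (6, 0), (6, 1), (7, 3), (7, 7), (8, 1), (8, 7), (10, 5), (10, 10)}.
Total count |C(F_11)_aff| = 12.


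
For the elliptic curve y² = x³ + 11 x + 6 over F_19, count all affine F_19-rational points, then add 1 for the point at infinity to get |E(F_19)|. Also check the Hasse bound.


Affine points = {(0, 5), (0, 14), (2, 6), (2, 13), (3, 3), (3, 16), (4, 0), (8, 6), (8, 13), (9, 6), (9, 13), (12, 2), (12, 17), (13, 3), (13, 16), (14, 4), (14, 15)}; affine count = 17; |E(F_19)| = 18.

Discriminant check: Δ ∝ 4a³ + 27b² = 4·11³ + 27·6² = 4·1331 + 27·36 ≡ 7 (mod 19). Nonzero ⇒ E is nonsingular.
For each x ∈ F_19, compute rhs = x³ + 11·x + 6 mod 19, then count y ∈ F_19 with y² ≡ rhs.
  x = 0: rhs = 6, matching y values: 5, 14 (2 points).
  x = 1: rhs = 18, matching y values: none (0 points).
  x = 2: rhs = 17, matching y values: 6, 13 (2 points).
  x = 3: rhs = 9, matching y values: 3, 16 (2 points).
  x = 4: rhs = 0, matching y values: 0 (1 points).
  x = 5: rhs = 15, matching y values: none (0 points).
  x = 6: rhs = 3, matching y values: none (0 points).
  x = 7: rhs = 8, matching y values: none (0 points).
  x = 8: rhs = 17, matching y values: 6, 13 (2 points).
  x = 9: rhs = 17, matching y values: 6, 13 (2 points).
  x = 10: rhs = 14, matching y values: none (0 points).
  x = 11: rhs = 14, matching y values: none (0 points).
  x = 12: rhs = 4, matching y values: 2, 17 (2 points).
  x = 13: rhs = 9, matching y values: 3, 16 (2 points).
  x = 14: rhs = 16, matching y values: 4, 15 (2 points).
  x = 15: rhs = 12, matching y values: none (0 points).
  x = 16: rhs = 3, matching y values: none (0 points).
  x = 17: rhs = 14, matching y values: none (0 points).
  x = 18: rhs = 13, matching y values: none (0 points).
Total affine count: 17.
Full point count |E(F_19)| = 17 + 1 = 18.
Hasse bound: |18 − (19+1)| = |-2| = 2 ≤ 2√19 ≈ 8.7178 ✓.


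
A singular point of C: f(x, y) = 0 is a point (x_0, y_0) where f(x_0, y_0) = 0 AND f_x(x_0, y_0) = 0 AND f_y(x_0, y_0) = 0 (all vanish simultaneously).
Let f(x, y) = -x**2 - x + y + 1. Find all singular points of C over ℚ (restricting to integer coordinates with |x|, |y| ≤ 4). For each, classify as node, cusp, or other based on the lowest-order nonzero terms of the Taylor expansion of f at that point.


No singular points in the scanned grid; C is smooth there.

Compute partial derivatives:
  f_x = -2*x - 1.
  f_y = 1.
f_y = 1 is a nonzero constant, so f_y never vanishes: no point (x, y) can satisfy f = f_x = f_y = 0. In particular no (x, y) ∈ {−4, ..., 4}² is singular; the curve is smooth.


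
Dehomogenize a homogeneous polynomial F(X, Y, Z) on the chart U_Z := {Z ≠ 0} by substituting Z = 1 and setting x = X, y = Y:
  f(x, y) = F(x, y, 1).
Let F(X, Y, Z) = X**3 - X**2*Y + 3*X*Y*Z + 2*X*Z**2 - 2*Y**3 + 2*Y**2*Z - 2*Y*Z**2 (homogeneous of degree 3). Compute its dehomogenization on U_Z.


f(x, y) = x**3 - x**2*y + 3*x*y + 2*x - 2*y**3 + 2*y**2 - 2*y

On U_Z we set Z = 1. Each monomial c·X^i·Y^j·Z^k in F becomes c·x^i·y^j·1^k = c·x^i·y^j.
Substituting Z = 1: F(X, Y, 1) = x**3 - x**2*y + 3*x*y + 2*x - 2*y**3 + 2*y**2 - 2*y.
Note: deg(f) ≤ deg(F) = 3; strict inequality happens when F is divisible by Z (lost terms).


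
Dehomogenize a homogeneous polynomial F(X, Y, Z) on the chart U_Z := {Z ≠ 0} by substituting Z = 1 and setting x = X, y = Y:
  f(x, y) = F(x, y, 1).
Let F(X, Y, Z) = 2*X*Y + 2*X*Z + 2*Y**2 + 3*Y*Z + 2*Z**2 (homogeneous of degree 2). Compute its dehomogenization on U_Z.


f(x, y) = 2*x*y + 2*x + 2*y**2 + 3*y + 2

On U_Z we set Z = 1. Each monomial c·X^i·Y^j·Z^k in F becomes c·x^i·y^j·1^k = c·x^i·y^j.
Substituting Z = 1: F(X, Y, 1) = 2*x*y + 2*x + 2*y**2 + 3*y + 2.
Note: deg(f) ≤ deg(F) = 2; strict inequality happens when F is divisible by Z (lost terms).


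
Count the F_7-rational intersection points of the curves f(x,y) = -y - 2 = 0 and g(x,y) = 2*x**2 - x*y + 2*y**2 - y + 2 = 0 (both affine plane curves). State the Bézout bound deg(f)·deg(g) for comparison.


Common zeros: ∅; count = 0; Bézout bound = 2.

deg(f) = 1, deg(g) = 2, so Bézout bound = 2.
Scan x ∈ F_7. For each x, list the y ∈ F_7 with f(x, y) ≡ 0 and those with g(x, y) ≡ 0 (mod 7); the common zeros in that column are the intersection.
  x = 0: f ≡ 0 at y ∈ {5}; g ≡ 0 at y ∈ ∅; common: ∅.
  x = 1: f ≡ 0 at y ∈ {5}; g ≡ 0 at y ∈ {4}; common: ∅.
  x = 2: f ≡ 0 at y ∈ {5}; g ≡ 0 at y ∈ ∅; common: ∅.
  x = 3: f ≡ 0 at y ∈ {5}; g ≡ 0 at y ∈ ∅; common: ∅.
  x = 4: f ≡ 0 at y ∈ {5}; g ≡ 0 at y ∈ ∅; common: ∅.
  x = 5: f ≡ 0 at y ∈ {5}; g ≡ 0 at y ∈ ∅; common: ∅.
  x = 6: f ≡ 0 at y ∈ {5}; g ≡ 0 at y ∈ ∅; common: ∅.
Collecting: common zeros = ∅, so the count is 0.
Comparison with the Bézout bound: 0 ≤ 2 = deg(f)·deg(g), as expected for curves with no common component (the affine F_7-count falls short of the bound because intersections may lie at infinity, over extension fields, or carry multiplicity).


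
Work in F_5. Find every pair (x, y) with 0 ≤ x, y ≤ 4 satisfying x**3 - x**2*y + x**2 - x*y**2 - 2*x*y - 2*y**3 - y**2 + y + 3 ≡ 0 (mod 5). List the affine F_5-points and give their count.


Affine F_5-points: {(0, 2), (1, 0), (2, 0), (4, 3)}; count = 4.

For each of the 25 pairs (x, y) ∈ F_5², evaluate f(x, y) mod 5. Record the zeros.
  x = 0: [0↦3, 1↦1, 2↦0, 3↦3, 4↦3]  zeros at y ∈ {2}
  x = 1: [0↦0, 1↦4, 2↦2, 3↦2, 4↦2]  zeros at y ∈ {0}
  x = 2: [0↦0, 1↦3, 2↦3, 3↦3, 4↦1]  zeros at y ∈ {0}
  x = 3: [0↦4, 1↦4, 2↦4, 3↦2, 4↦1]  zeros at y ∈ ∅
  x = 4: [0↦3, 1↦3, 2↦1, 3↦0, 4↦3]  zeros at y ∈ {3}
Collecting zeros: affine points = {(0, 2), (1, 0), (2, 0), (4, 3)}.
Total count |C(F_5)_aff| = 4.


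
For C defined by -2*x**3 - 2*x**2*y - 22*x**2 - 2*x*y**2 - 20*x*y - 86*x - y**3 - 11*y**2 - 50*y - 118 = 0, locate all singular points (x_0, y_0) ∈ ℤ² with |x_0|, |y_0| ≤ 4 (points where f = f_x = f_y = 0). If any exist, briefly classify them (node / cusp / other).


Singular points: {(-3, -2)}; classification: cusp.

Compute partial derivatives:
  f_x = -6*x**2 - 4*x*y - 44*x - 2*y**2 - 20*y - 86.
  f_y = -2*x**2 - 4*x*y - 20*x - 3*y**2 - 22*y - 50.
Scan x_0 ∈ {−4, ..., 4}. For each x_0, f_y(x_0, y) is a polynomial in y; find its integer roots y ∈ {−4, ..., 4}, then test f_x and f at those candidates.
  x = -4: f_y(-4, y) = -3*y**2 - 6*y - 2; no integer root y with |y| ≤ 4.
  x = -3: f_y(-3, y) = -3*y**2 - 10*y - 8; vanishes at y ∈ {-2}. (-3, -2): f_x = 0, f = 0 — SINGULAR.
  x = -2: f_y(-2, y) = -3*y**2 - 14*y - 18; no integer root y with |y| ≤ 4.
  x = -1: f_y(-1, y) = -3*y**2 - 18*y - 32; no integer root y with |y| ≤ 4.
  x = 0: f_y(0, y) = -3*y**2 - 22*y - 50; no integer root y with |y| ≤ 4.
  x = 1: f_y(1, y) = -3*y**2 - 26*y - 72; no integer root y with |y| ≤ 4.
  x = 2: f_y(2, y) = -3*y**2 - 30*y - 98; no integer root y with |y| ≤ 4.
  x = 3: f_y(3, y) = -3*y**2 - 34*y - 128; no integer root y with |y| ≤ 4.
  x = 4: f_y(4, y) = -3*y**2 - 38*y - 162; no integer root y with |y| ≤ 4.
Only singular point on the grid: (-3, -2).
Classify: substitute x = -3 + u, y = -2 + v and expand: f = -2*u**3 - 2*u**2*v - 2*u*v**2 - v**3 + v**2.
No constant or linear terms (consistent with a singular point). Quadratic part: v**2. Cubic part: -2*u**3 - 2*u**2*v - 2*u*v**2 - v**3.
The quadratic part v**2 is a perfect square, so there is a single (double) tangent line v = 0, i.e. y = -2. Restricting the cubic part to that line (v = 0) leaves -2*u**3 ≠ 0, so f is not divisible by v and the branch is v² ≈ 2*u**3 to lowest order — this is a cusp.
Classification: cusp.


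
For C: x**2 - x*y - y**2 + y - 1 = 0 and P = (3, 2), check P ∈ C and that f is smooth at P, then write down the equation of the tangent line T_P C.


Tangent line at P: 4*x - 6*y = 0.

Step 1: f(3, 2) = 0, so P lies on C.
Step 2: partial derivatives
  f_x(x, y) = 2*x - y, f_y(x, y) = -x - 2*y + 1.
  f_x(P) = 4, f_y(P) = -6 (gradient nonzero, so P is smooth).
Step 3: tangent line at P: 4·(x − 3) + -6·(y − 2) = 0.
Expanding: 4*x - 6*y = 0.


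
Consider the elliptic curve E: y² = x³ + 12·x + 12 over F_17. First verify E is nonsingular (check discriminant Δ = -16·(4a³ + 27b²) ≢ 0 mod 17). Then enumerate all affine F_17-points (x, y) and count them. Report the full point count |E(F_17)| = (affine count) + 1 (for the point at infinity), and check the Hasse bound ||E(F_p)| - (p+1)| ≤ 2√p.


Affine points = {(1, 5), (1, 12), (8, 5), (8, 12), (9, 4), (9, 13), (11, 8), (11, 9), (13, 6), (13, 11), (14, 0), (16, 4), (16, 13)}; affine count = 13; |E(F_17)| = 14.

Discriminant check: Δ ∝ 4a³ + 27b² = 4·12³ + 27·12² = 4·1728 + 27·144 ≡ 5 (mod 17). Nonzero ⇒ E is nonsingular.
For each x ∈ F_17, compute rhs = x³ + 12·x + 12 mod 17, then count y ∈ F_17 with y² ≡ rhs.
  x = 0: rhs = 12, matching y values: none (0 points).
  x = 1: rhs = 8, matching y values: 5, 12 (2 points).
  x = 2: rhs = 10, matching y values: none (0 points).
  x = 3: rhs = 7, matching y values: none (0 points).
  x = 4: rhs = 5, matching y values: none (0 points).
  x = 5: rhs = 10, matching y values: none (0 points).
  x = 6: rhs = 11, matching y values: none (0 points).
  x = 7: rhs = 14, matching y values: none (0 points).
  x = 8: rhs = 8, matching y values: 5, 12 (2 points).
  x = 9: rhs = 16, matching y values: 4, 13 (2 points).
  x = 10: rhs = 10, matching y values: none (0 points).
  x = 11: rhs = 13, matching y values: 8, 9 (2 points).
  x = 12: rhs = 14, matching y values: none (0 points).
  x = 13: rhs = 2, matching y values: 6, 11 (2 points).
  x = 14: rhs = 0, matching y values: 0 (1 points).
  x = 15: rhs = 14, matching y values: none (0 points).
  x = 16: rhs = 16, matching y values: 4, 13 (2 points).
Total affine count: 13.
Full point count |E(F_17)| = 13 + 1 = 14.
Hasse bound: |14 − (17+1)| = |-4| = 4 ≤ 2√17 ≈ 8.2462 ✓.


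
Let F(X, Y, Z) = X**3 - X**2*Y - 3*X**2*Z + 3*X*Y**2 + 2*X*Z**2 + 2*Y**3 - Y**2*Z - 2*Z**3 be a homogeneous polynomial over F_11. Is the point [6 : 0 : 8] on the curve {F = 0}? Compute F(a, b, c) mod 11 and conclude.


F(6,0,8) ≡ 9 (mod 11); P is NOT on the curve.

Evaluate F(6, 0, 8) term-by-term (mod 11).
  X**3 ↦ 1·216·1·1 = 216
  -X**2*Y ↦ -1·36·0·1 = 0
  -3*X**2*Z ↦ -3·36·1·8 = -864
  3*X*Y**2 ↦ 3·6·0·1 = 0
  2*X*Z**2 ↦ 2·6·1·64 = 768
  2*Y**3 ↦ 2·1·0·1 = 0
  -Y**2*Z ↦ -1·1·0·8 = 0
  -2*Z**3 ↦ -2·1·1·512 = -1024
Sum: F(6, 0, 8) = (216) + (0) + (-864) + (0) + (768) + (0) + (0) + (-1024) = -904.
Reducing mod 11: -904 ≡ 9 (mod 11).
Since F(a, b, c) ≡ 9 ≠ 0 (mod 11), P does NOT lie on the curve.


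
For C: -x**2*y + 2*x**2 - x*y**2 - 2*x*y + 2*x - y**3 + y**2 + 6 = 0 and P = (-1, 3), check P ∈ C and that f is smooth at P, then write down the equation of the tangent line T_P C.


Tangent line at P: -11*x - 14*y + 31 = 0.

Step 1: f(-1, 3) = 0, so P lies on C.
Step 2: partial derivatives
  f_x(x, y) = -2*x*y + 4*x - y**2 - 2*y + 2, f_y(x, y) = -x**2 - 2*x*y - 2*x - 3*y**2 + 2*y.
  f_x(P) = -11, f_y(P) = -14 (gradient nonzero, so P is smooth).
Step 3: tangent line at P: -11·(x − -1) + -14·(y − 3) = 0.
Expanding: -11*x - 14*y + 31 = 0.


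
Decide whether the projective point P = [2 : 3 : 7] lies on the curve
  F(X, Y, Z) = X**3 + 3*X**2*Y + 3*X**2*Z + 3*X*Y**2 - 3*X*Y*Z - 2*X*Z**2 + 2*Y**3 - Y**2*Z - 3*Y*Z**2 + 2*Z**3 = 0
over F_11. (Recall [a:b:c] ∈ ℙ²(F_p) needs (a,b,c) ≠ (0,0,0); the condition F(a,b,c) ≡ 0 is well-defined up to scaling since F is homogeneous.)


F(2,3,7) ≡ 8 (mod 11); P is NOT on the curve.

Evaluate F(2, 3, 7) term-by-term (mod 11).
  X**3 ↦ 1·8·1·1 = 8
  3*X**2*Y ↦ 3·4·3·1 = 36
  3*X**2*Z ↦ 3·4·1·7 = 84
  3*X*Y**2 ↦ 3·2·9·1 = 54
  -3*X*Y*Z ↦ -3·2·3·7 = -126
  -2*X*Z**2 ↦ -2·2·1·49 = -196
  2*Y**3 ↦ 2·1·27·1 = 54
  -Y**2*Z ↦ -1·1·9·7 = -63
  -3*Y*Z**2 ↦ -3·1·3·49 = -441
  2*Z**3 ↦ 2·1·1·343 = 686
Sum: F(2, 3, 7) = (8) + (36) + (84) + (54) + (-126) + (-196) + (54) + (-63) + (-441) + (686) = 96.
Reducing mod 11: 96 ≡ 8 (mod 11).
Since F(a, b, c) ≡ 8 ≠ 0 (mod 11), P does NOT lie on the curve.


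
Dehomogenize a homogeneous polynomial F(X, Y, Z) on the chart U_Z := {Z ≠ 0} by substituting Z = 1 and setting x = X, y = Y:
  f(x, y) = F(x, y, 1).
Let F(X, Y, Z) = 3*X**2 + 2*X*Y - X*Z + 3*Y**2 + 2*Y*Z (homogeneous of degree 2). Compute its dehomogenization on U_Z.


f(x, y) = 3*x**2 + 2*x*y - x + 3*y**2 + 2*y

On U_Z we set Z = 1. Each monomial c·X^i·Y^j·Z^k in F becomes c·x^i·y^j·1^k = c·x^i·y^j.
Substituting Z = 1: F(X, Y, 1) = 3*x**2 + 2*x*y - x + 3*y**2 + 2*y.
Note: deg(f) ≤ deg(F) = 2; strict inequality happens when F is divisible by Z (lost terms).


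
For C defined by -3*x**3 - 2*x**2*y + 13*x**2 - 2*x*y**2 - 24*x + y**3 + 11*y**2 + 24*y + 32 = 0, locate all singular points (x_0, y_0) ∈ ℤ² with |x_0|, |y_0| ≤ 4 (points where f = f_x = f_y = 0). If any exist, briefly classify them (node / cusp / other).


Singular points: {(2, -2)}; classification: node.

Compute partial derivatives:
  f_x = -9*x**2 - 4*x*y + 26*x - 2*y**2 - 24.
  f_y = -2*x**2 - 4*x*y + 3*y**2 + 22*y + 24.
Scan x_0 ∈ {−4, ..., 4}. For each x_0, f_y(x_0, y) is a polynomial in y; find its integer roots y ∈ {−4, ..., 4}, then test f_x and f at those candidates.
  x = -4: f_y(-4, y) = 3*y**2 + 38*y - 8; no integer root y with |y| ≤ 4.
  x = -3: f_y(-3, y) = 3*y**2 + 34*y + 6; no integer root y with |y| ≤ 4.
  x = -2: f_y(-2, y) = 3*y**2 + 30*y + 16; no integer root y with |y| ≤ 4.
  x = -1: f_y(-1, y) = 3*y**2 + 26*y + 22; no integer root y with |y| ≤ 4.
  x = 0: f_y(0, y) = 3*y**2 + 22*y + 24; no integer root y with |y| ≤ 4.
  x = 1: f_y(1, y) = 3*y**2 + 18*y + 22; no integer root y with |y| ≤ 4.
  x = 2: f_y(2, y) = 3*y**2 + 14*y + 16; vanishes at y ∈ {-2}. (2, -2): f_x = 0, f = 0 — SINGULAR.
  x = 3: f_y(3, y) = 3*y**2 + 10*y + 6; no integer root y with |y| ≤ 4.
  x = 4: f_y(4, y) = 3*y**2 + 6*y - 8; no integer root y with |y| ≤ 4.
Only singular point on the grid: (2, -2).
Classify: substitute x = 2 + u, y = -2 + v and expand: f = -3*u**3 - 2*u**2*v - u**2 - 2*u*v**2 + v**3 + v**2.
No constant or linear terms (consistent with a singular point). Quadratic part: -u**2 + v**2. Cubic part: -3*u**3 - 2*u**2*v - 2*u*v**2 + v**3.
The quadratic part v**2 - u**2 = (v − u)(v + u) splits into two distinct linear factors, so there are two distinct tangent lines y − -2 = ±(x − 2) — this is a node (ordinary double point).
Classification: node.


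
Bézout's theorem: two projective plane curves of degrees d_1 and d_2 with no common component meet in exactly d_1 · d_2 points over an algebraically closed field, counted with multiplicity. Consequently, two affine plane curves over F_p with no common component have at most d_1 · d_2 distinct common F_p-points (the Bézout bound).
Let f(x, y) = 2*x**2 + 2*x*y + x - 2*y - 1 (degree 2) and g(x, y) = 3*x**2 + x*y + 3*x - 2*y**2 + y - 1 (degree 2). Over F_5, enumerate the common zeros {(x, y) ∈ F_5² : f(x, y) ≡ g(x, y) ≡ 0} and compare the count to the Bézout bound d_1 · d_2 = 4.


Common zeros: {(3, 0)}; count = 1; Bézout bound = 4.

deg(f) = 2, deg(g) = 2, so Bézout bound = 4.
Scan x ∈ F_5. For each x, list the y ∈ F_5 with f(x, y) ≡ 0 and those with g(x, y) ≡ 0 (mod 5); the common zeros in that column are the intersection.
  x = 0: f ≡ 0 at y ∈ {2}; g ≡ 0 at y ∈ ∅; common: ∅.
  x = 1: f ≡ 0 at y ∈ ∅; g ≡ 0 at y ∈ {0, 1}; common: ∅.
  x = 2: f ≡ 0 at y ∈ {3}; g ≡ 0 at y ∈ {2}; common: ∅.
  x = 3: f ≡ 0 at y ∈ {0}; g ≡ 0 at y ∈ {0, 2}; common: {0}.
  x = 4: f ≡ 0 at y ∈ {0}; g ≡ 0 at y ∈ ∅; common: ∅.
Collecting: common zeros = {(3, 0)}, so the count is 1.
Comparison with the Bézout bound: 1 ≤ 4 = deg(f)·deg(g), as expected for curves with no common component (the affine F_5-count falls short of the bound because intersections may lie at infinity, over extension fields, or carry multiplicity).


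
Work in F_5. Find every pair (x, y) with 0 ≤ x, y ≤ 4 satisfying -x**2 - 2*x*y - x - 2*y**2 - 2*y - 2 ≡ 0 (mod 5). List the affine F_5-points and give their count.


Affine F_5-points: {(1, 1), (1, 2), (4, 2), (4, 3)}; count = 4.

For each of the 25 pairs (x, y) ∈ F_5², evaluate f(x, y) mod 5. Record the zeros.
  x = 0: [0↦3, 1↦4, 2↦1, 3↦4, 4↦3]  zeros at y ∈ ∅
  x = 1: [0↦1, 1↦0, 2↦0, 3↦1, 4↦3]  zeros at y ∈ {1, 2}
  x = 2: [0↦2, 1↦4, 2↦2, 3↦1, 4↦1]  zeros at y ∈ ∅
  x = 3: [0↦1, 1↦1, 2↦2, 3↦4, 4↦2]  zeros at y ∈ ∅
  x = 4: [0↦3, 1↦1, 2↦0, 3↦0, 4↦1]  zeros at y ∈ {2, 3}
Collecting zeros: affine points = {(1, 1), (1, 2), (4, 2), (4, 3)}.
Total count |C(F_5)_aff| = 4.


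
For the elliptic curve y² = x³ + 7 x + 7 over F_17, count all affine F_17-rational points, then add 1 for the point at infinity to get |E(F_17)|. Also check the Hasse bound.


Affine points = {(1, 7), (1, 10), (3, 2), (3, 15), (7, 5), (7, 12), (9, 0), (11, 2), (11, 15), (12, 0), (13, 0), (15, 6), (15, 11), (16, 4), (16, 13)}; affine count = 15; |E(F_17)| = 16.

Discriminant check: Δ ∝ 4a³ + 27b² = 4·7³ + 27·7² = 4·343 + 27·49 ≡ 9 (mod 17). Nonzero ⇒ E is nonsingular.
For each x ∈ F_17, compute rhs = x³ + 7·x + 7 mod 17, then count y ∈ F_17 with y² ≡ rhs.
  x = 0: rhs = 7, matching y values: none (0 points).
  x = 1: rhs = 15, matching y values: 7, 10 (2 points).
  x = 2: rhs = 12, matching y values: none (0 points).
  x = 3: rhs = 4, matching y values: 2, 15 (2 points).
  x = 4: rhs = 14, matching y values: none (0 points).
  x = 5: rhs = 14, matching y values: none (0 points).
  x = 6: rhs = 10, matching y values: none (0 points).
  x = 7: rhs = 8, matching y values: 5, 12 (2 points).
  x = 8: rhs = 14, matching y values: none (0 points).
  x = 9: rhs = 0, matching y values: 0 (1 points).
  x = 10: rhs = 6, matching y values: none (0 points).
  x = 11: rhs = 4, matching y values: 2, 15 (2 points).
  x = 12: rhs = 0, matching y values: 0 (1 points).
  x = 13: rhs = 0, matching y values: 0 (1 points).
  x = 14: rhs = 10, matching y values: none (0 points).
  x = 15: rhs = 2, matching y values: 6, 11 (2 points).
  x = 16: rhs = 16, matching y values: 4, 13 (2 points).
Total affine count: 15.
Full point count |E(F_17)| = 15 + 1 = 16.
Hasse bound: |16 − (17+1)| = |-2| = 2 ≤ 2√17 ≈ 8.2462 ✓.


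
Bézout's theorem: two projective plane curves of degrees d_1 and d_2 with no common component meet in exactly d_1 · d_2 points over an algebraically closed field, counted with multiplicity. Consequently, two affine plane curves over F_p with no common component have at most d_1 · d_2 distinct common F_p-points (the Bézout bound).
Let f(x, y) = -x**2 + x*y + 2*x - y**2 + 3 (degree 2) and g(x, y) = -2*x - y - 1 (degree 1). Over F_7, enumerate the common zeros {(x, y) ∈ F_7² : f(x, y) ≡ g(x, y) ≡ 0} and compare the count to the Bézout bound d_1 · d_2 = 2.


Common zeros: {(3, 0)}; count = 1; Bézout bound = 2.

deg(f) = 2, deg(g) = 1, so Bézout bound = 2.
Scan x ∈ F_7. For each x, list the y ∈ F_7 with f(x, y) ≡ 0 and those with g(x, y) ≡ 0 (mod 7); the common zeros in that column are the intersection.
  x = 0: f ≡ 0 at y ∈ ∅; g ≡ 0 at y ∈ {6}; common: ∅.
  x = 1: f ≡ 0 at y ∈ ∅; g ≡ 0 at y ∈ {4}; common: ∅.
  x = 2: f ≡ 0 at y ∈ {3, 6}; g ≡ 0 at y ∈ {2}; common: ∅.
  x = 3: f ≡ 0 at y ∈ {0, 3}; g ≡ 0 at y ∈ {0}; common: {0}.
  x = 4: f ≡ 0 at y ∈ ∅; g ≡ 0 at y ∈ {5}; common: ∅.
  x = 5: f ≡ 0 at y ∈ ∅; g ≡ 0 at y ∈ {3}; common: ∅.
  x = 6: f ≡ 0 at y ∈ {0, 6}; g ≡ 0 at y ∈ {1}; common: ∅.
Collecting: common zeros = {(3, 0)}, so the count is 1.
Comparison with the Bézout bound: 1 ≤ 2 = deg(f)·deg(g), as expected for curves with no common component (the affine F_7-count falls short of the bound because intersections may lie at infinity, over extension fields, or carry multiplicity).
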